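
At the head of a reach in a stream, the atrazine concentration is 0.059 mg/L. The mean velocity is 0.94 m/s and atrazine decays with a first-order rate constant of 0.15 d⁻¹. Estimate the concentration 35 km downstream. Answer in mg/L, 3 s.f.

0.0553 mg/L

Travel time t = 35 km / 0.94 m/s = 3.5e+04/0.94 = 3.723e+04 s = 0.4309 d.
First-order decay: C = 0.059·exp(−0.15·0.4309) = 0.059·0.9374 = 0.05531 mg/L.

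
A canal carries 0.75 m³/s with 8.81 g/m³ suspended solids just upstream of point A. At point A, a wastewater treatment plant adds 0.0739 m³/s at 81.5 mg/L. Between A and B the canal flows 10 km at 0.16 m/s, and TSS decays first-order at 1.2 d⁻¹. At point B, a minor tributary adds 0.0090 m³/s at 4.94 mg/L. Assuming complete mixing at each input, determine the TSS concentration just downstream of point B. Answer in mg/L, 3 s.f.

After input A: C = (0.75·8.81 + 0.0739·81.5) / 0.8239 = 15.33 mg/L.
Over the 10 km reach to input B (t = 6.25e+04 s = 0.7234 d), decay gives C = 15.33·exp(−1.2·0.7234) = 6.435 mg/L.
After input B: C = (0.8239·6.435 + 0.009·4.94) / 0.8329 = 6.419 mg/L.

6.42 mg/L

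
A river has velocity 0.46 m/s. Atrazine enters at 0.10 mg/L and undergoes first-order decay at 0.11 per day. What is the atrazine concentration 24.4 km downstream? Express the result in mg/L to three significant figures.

0.0935 mg/L

Travel time t = 24.4 km / 0.46 m/s = 2.44e+04/0.46 = 5.304e+04 s = 0.6139 d.
First-order decay: C = 0.10·exp(−0.11·0.6139) = 0.10·0.9347 = 0.09347 mg/L.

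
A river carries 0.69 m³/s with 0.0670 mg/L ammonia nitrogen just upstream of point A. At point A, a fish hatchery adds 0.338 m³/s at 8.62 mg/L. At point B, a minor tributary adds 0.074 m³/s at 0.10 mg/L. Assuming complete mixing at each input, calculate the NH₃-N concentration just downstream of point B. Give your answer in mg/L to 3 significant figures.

After input A: C = (0.69·0.067 + 0.338·8.62) / 1.028 = 2.879 mg/L.
After input B: C = (1.028·2.879 + 0.074·0.1) / 1.102 = 2.693 mg/L.

2.69 mg/L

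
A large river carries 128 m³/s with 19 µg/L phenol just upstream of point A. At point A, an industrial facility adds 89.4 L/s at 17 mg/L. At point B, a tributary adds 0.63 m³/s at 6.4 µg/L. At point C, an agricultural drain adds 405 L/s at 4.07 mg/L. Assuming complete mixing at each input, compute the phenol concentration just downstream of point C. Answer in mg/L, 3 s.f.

19 µg/L = 0.019 mg/L.
89.4 L/s = 0.0894 m³/s.
After input A: C = (128·0.019 + 0.0894·17) / 128.1 = 0.03085 mg/L.
6.4 µg/L = 0.0064 mg/L.
After input B: C = (128.1·0.03085 + 0.63·0.0064) / 128.7 = 0.03073 mg/L.
405 L/s = 0.405 m³/s.
After input C: C = (128.7·0.03073 + 0.405·4.07) / 129.1 = 0.0434 mg/L.

0.0434 mg/L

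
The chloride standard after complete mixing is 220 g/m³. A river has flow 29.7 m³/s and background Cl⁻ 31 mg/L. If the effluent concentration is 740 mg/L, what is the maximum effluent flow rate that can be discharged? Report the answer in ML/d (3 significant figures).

933 ML/d

Mass balance at complete mixing: C_std·(Q_w + Q_r) = Q_w·C_e + Q_r·C_b.
Rearranging, Q_w = Q_r·(C_std − C_b)/(C_e − C_std) = 29.7·(220 − 31) / (740 − 220) = 10.79 m³/s.
= 932.7 ML/d.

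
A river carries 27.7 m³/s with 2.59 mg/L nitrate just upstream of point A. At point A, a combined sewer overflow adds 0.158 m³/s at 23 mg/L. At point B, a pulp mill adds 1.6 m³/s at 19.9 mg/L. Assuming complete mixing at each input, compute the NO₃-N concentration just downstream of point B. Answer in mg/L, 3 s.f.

After input A: C = (27.7·2.59 + 0.158·23) / 27.86 = 2.706 mg/L.
After input B: C = (27.86·2.706 + 1.6·19.9) / 29.46 = 3.64 mg/L.

3.64 mg/L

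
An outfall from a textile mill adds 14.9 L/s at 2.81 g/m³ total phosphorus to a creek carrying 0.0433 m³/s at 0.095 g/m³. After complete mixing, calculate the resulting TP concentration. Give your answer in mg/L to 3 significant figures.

0.790 mg/L

14.9 L/s = 0.0149 m³/s.
Conservation of mass across the mixing zone: C = (0.0149·2.81 + 0.0433·0.095) / (0.0149 + 0.0433) = 0.04598/0.0582 = 0.7901 mg/L.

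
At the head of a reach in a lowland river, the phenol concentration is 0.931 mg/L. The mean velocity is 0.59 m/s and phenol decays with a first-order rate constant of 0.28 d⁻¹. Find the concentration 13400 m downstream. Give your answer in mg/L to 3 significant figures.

0.865 mg/L

Travel time t = 13400 m / 0.59 m/s = 1.34e+04/0.59 = 2.271e+04 s = 0.2629 d.
First-order decay: C = 0.931·exp(−0.28·0.2629) = 0.931·0.929 = 0.8649 mg/L.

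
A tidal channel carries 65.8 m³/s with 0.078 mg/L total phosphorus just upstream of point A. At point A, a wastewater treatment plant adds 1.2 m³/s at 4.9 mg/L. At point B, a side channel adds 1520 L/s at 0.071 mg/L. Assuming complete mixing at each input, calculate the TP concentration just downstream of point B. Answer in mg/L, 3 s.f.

After input A: C = (65.8·0.078 + 1.2·4.9) / 67 = 0.1644 mg/L.
1520 L/s = 1.52 m³/s.
After input B: C = (67·0.1644 + 1.52·0.071) / 68.52 = 0.1623 mg/L.

0.162 mg/L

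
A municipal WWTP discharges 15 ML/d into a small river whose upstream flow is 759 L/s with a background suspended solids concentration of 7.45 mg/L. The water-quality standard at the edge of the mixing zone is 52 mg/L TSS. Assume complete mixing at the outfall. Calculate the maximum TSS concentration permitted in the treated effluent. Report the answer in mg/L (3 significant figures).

247 mg/L

15 ML/d = 0.1736 m³/s.
759 L/s = 0.759 m³/s.
Mass balance: 52·0.9326 = 0.1736·Cₑ + 0.759·7.45.
Cₑ = (48.5 − 5.655) / 0.1736 = 246.8 mg/L.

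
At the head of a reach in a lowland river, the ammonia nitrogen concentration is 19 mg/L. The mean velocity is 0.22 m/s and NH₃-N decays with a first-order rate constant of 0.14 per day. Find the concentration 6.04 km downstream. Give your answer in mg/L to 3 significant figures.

Travel time t = 6.04 km / 0.22 m/s = 6040/0.22 = 2.745e+04 s = 0.3178 d.
First-order decay: C = 19·exp(−0.14·0.3178) = 19·0.9565 = 18.17 mg/L.

18.2 mg/L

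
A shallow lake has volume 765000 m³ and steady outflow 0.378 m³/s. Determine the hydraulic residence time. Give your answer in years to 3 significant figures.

0.0641 yr

Q = 0.378 m³/s × 3.156e+07 s/yr = 1.193e+07 m³/yr.
Hydraulic residence time τ = V/Q = 765000/1.193e+07 = 0.06413 yr.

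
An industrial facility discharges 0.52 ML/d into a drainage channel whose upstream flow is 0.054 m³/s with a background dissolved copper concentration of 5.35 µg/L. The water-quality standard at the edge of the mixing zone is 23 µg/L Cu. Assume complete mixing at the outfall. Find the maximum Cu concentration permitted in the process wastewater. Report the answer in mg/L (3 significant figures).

0.52 ML/d = 0.006019 m³/s.
5.35 µg/L = 0.00535 mg/L.
23 µg/L = 0.023 mg/L.
Mass balance: 0.023·0.06002 = 0.006019·Cₑ + 0.054·0.00535.
Cₑ = (0.00138 − 0.0002889) / 0.006019 = 0.1814 mg/L.

0.181 mg/L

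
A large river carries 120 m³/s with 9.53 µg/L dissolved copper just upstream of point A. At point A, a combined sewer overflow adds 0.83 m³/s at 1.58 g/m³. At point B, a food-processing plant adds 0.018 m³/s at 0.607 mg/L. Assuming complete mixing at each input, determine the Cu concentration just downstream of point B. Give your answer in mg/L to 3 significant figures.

0.0204 mg/L

9.53 µg/L = 0.00953 mg/L.
After input A: C = (120·0.00953 + 0.83·1.58) / 120.8 = 0.02032 mg/L.
After input B: C = (120.8·0.02032 + 0.018·0.607) / 120.8 = 0.02041 mg/L.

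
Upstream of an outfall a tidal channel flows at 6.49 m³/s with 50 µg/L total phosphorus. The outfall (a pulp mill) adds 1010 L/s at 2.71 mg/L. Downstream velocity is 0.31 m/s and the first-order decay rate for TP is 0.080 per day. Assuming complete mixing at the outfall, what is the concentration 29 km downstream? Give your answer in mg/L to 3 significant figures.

1010 L/s = 1.01 m³/s.
50 µg/L = 0.05 mg/L.
After complete mixing, C₀ = (1.01·2.71 + 6.49·0.05) / 7.5 = 0.4082 mg/L.
Travel time t = 2.9e+04 m / 0.31 m/s = 9.355e+04 s = 1.083 d.
C = 0.4082·exp(−0.080·1.083) = 0.4082·0.917 = 0.3743 mg/L.

0.374 mg/L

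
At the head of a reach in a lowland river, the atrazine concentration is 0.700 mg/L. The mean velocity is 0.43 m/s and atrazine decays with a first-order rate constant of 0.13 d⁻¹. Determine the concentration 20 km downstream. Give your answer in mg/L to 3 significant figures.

Travel time t = 20 km / 0.43 m/s = 2e+04/0.43 = 4.651e+04 s = 0.5383 d.
First-order decay: C = 0.700·exp(−0.13·0.5383) = 0.700·0.9324 = 0.6527 mg/L.

0.653 mg/L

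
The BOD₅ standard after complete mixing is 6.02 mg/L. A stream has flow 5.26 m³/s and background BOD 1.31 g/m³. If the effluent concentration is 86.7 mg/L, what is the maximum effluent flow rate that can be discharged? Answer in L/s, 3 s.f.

Mass balance at complete mixing: C_std·(Q_w + Q_r) = Q_w·C_e + Q_r·C_b.
Rearranging, Q_w = Q_r·(C_std − C_b)/(C_e − C_std) = 5.26·(6.02 − 1.31) / (86.7 − 6.02) = 0.3071 m³/s.
= 307.1 L/s.

307 L/s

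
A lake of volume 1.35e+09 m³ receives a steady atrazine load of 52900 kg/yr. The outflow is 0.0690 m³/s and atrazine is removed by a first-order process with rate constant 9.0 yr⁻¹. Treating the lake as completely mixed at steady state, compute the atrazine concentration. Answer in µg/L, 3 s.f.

4.35 µg/L

Outflow Q = 0.0690 m³/s × 3.156e+07 s/yr = 2.177e+06 m³/yr.
Steady-state CSTR mass balance: W = Q·C + k·V·C, so C = W/(Q + kV).
Q + kV = 2.177e+06 + 9.0·1.35e+09 = 1.215e+10 m³/yr.
C = 52900/1.215e+10 = 4.353e-06 kg/m³ = 0.004353 mg/L = 4.353 µg/L.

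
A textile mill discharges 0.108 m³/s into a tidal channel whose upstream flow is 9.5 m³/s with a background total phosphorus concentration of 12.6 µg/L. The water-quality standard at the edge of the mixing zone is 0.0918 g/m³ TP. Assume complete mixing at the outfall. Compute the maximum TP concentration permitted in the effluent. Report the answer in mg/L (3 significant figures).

7.06 mg/L

12.6 µg/L = 0.0126 mg/L.
Mass balance: 0.0918·9.608 = 0.108·Cₑ + 9.5·0.0126.
Cₑ = (0.882 − 0.1197) / 0.108 = 7.058 mg/L.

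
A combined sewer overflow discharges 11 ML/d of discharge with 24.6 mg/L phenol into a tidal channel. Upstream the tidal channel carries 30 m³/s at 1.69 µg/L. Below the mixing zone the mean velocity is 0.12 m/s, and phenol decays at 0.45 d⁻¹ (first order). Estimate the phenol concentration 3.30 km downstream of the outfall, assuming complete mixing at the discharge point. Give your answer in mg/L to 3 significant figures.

0.0915 mg/L

11 ML/d = 0.1273 m³/s.
1.69 µg/L = 0.00169 mg/L.
After complete mixing, C₀ = (0.1273·24.6 + 30·0.00169) / 30.13 = 0.1056 mg/L.
Travel time t = 3300 m / 0.12 m/s = 2.75e+04 s = 0.3183 d.
C = 0.1056·exp(−0.45·0.3183) = 0.1056·0.8666 = 0.09154 mg/L.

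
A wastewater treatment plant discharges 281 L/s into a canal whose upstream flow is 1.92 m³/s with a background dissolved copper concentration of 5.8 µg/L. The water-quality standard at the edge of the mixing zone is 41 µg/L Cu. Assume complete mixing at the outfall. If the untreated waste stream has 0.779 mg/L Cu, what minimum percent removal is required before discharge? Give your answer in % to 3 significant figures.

281 L/s = 0.281 m³/s.
5.8 µg/L = 0.0058 mg/L.
41 µg/L = 0.041 mg/L.
Mass balance: 0.041·2.201 = 0.281·Cₑ + 1.92·0.0058.
Cₑ = (0.09024 − 0.01114) / 0.281 = 0.2815 mg/L.
Required removal = 1 − 0.2815/0.779 = 63.86 %.

63.9 %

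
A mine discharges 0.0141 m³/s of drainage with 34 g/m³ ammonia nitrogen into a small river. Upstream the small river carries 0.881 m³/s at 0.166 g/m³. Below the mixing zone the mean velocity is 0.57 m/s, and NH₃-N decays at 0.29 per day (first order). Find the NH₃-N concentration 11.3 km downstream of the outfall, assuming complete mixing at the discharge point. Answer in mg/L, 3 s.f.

After complete mixing, C₀ = (0.0141·34 + 0.881·0.166) / 0.8951 = 0.699 mg/L.
Travel time t = 1.13e+04 m / 0.57 m/s = 1.982e+04 s = 0.2295 d.
C = 0.699·exp(−0.29·0.2295) = 0.699·0.9356 = 0.654 mg/L.

0.654 mg/L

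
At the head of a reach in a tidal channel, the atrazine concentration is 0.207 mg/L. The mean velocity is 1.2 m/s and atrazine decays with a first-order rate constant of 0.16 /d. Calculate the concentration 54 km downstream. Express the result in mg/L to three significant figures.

0.190 mg/L

Travel time t = 54 km / 1.2 m/s = 5.4e+04/1.2 = 4.5e+04 s = 0.5208 d.
First-order decay: C = 0.207·exp(−0.16·0.5208) = 0.207·0.92 = 0.1904 mg/L.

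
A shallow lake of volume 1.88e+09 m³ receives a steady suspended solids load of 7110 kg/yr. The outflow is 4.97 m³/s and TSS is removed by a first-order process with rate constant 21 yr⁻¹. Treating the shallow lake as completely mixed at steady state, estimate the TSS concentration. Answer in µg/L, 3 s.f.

Outflow Q = 4.97 m³/s × 3.156e+07 s/yr = 1.568e+08 m³/yr.
Steady-state CSTR mass balance: W = Q·C + k·V·C, so C = W/(Q + kV).
Q + kV = 1.568e+08 + 21·1.88e+09 = 3.964e+10 m³/yr.
C = 7110/3.964e+10 = 1.794e-07 kg/m³ = 0.0001794 mg/L = 0.1794 µg/L.

0.179 µg/L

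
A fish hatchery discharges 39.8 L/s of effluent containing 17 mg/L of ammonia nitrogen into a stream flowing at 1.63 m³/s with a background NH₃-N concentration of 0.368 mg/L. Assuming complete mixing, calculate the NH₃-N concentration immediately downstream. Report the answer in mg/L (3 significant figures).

39.8 L/s = 0.0398 m³/s.
Flow-weighted mixing gives C = (0.0398·17 + 1.63·0.368) / (0.0398 + 1.63) = 1.276/1.67 = 0.7644 mg/L.

0.764 mg/L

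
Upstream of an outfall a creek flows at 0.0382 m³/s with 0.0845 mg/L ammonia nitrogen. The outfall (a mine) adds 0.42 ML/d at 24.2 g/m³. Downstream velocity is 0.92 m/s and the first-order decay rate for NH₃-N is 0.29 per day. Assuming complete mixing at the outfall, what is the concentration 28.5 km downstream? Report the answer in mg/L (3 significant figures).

2.53 mg/L

0.42 ML/d = 0.004861 m³/s.
After complete mixing, C₀ = (0.004861·24.2 + 0.0382·0.0845) / 0.04306 = 2.807 mg/L.
Travel time t = 2.85e+04 m / 0.92 m/s = 3.098e+04 s = 0.3585 d.
C = 2.807·exp(−0.29·0.3585) = 2.807·0.9012 = 2.53 mg/L.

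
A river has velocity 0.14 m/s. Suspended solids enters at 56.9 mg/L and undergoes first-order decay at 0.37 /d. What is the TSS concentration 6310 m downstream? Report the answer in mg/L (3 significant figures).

Travel time t = 6310 m / 0.14 m/s = 6310/0.14 = 4.507e+04 s = 0.5217 d.
First-order decay: C = 56.9·exp(−0.37·0.5217) = 56.9·0.8245 = 46.91 mg/L.

46.9 mg/L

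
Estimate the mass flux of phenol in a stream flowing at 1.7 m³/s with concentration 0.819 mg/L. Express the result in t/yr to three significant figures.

Mass flux = Q·C = 1.7 m³/s × 0.819 g/m³ = 1.392 g/s.
= 1.392 g/s × 31.56 = 43.94 t/yr.

43.9 t/yr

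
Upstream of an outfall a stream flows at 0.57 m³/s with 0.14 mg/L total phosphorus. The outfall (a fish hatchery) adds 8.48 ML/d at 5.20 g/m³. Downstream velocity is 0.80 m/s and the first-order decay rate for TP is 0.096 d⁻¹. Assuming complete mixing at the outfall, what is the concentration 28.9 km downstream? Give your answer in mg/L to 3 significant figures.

0.849 mg/L

8.48 ML/d = 0.09815 m³/s.
After complete mixing, C₀ = (0.09815·5.2 + 0.57·0.14) / 0.6681 = 0.8833 mg/L.
Travel time t = 2.89e+04 m / 0.80 m/s = 3.612e+04 s = 0.4181 d.
C = 0.8833·exp(−0.096·0.4181) = 0.8833·0.9607 = 0.8485 mg/L.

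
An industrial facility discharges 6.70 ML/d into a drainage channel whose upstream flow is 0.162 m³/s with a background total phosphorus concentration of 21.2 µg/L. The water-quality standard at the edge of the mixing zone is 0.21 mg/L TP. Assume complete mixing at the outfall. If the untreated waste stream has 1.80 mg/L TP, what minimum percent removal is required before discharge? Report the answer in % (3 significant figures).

66.4 %

6.70 ML/d = 0.07755 m³/s.
21.2 µg/L = 0.0212 mg/L.
Mass balance: 0.21·0.2395 = 0.07755·Cₑ + 0.162·0.0212.
Cₑ = (0.0503 − 0.003434) / 0.07755 = 0.6044 mg/L.
Required removal = 1 − 0.6044/1.80 = 66.42 %.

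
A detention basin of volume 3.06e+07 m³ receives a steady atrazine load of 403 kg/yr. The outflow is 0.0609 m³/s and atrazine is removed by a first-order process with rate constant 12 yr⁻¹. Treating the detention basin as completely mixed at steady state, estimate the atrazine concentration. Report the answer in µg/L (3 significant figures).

Outflow Q = 0.0609 m³/s × 3.156e+07 s/yr = 1.922e+06 m³/yr.
Steady-state CSTR mass balance: W = Q·C + k·V·C, so C = W/(Q + kV).
Q + kV = 1.922e+06 + 12·3.06e+07 = 3.691e+08 m³/yr.
C = 403/3.691e+08 = 1.092e-06 kg/m³ = 0.001092 mg/L = 1.092 µg/L.

1.09 µg/L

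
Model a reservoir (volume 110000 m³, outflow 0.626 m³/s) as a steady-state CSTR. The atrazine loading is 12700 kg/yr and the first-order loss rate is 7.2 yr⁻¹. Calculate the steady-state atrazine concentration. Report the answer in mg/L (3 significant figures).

Outflow Q = 0.626 m³/s × 3.156e+07 s/yr = 1.976e+07 m³/yr.
Steady-state CSTR mass balance: W = Q·C + k·V·C, so C = W/(Q + kV).
Q + kV = 1.976e+07 + 7.2·110000 = 2.055e+07 m³/yr.
C = 12700/2.055e+07 = 0.0006181 kg/m³ = 0.6181 mg/L.

0.618 mg/L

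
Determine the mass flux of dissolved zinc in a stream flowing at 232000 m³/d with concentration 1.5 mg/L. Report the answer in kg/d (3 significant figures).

348 kg/d

232000 m³/d = 2.685 m³/s.
Mass flux = Q·C = 2.685 m³/s × 1.5 g/m³ = 4.028 g/s.
= 4.028 g/s × 86.4 = 348 kg/d.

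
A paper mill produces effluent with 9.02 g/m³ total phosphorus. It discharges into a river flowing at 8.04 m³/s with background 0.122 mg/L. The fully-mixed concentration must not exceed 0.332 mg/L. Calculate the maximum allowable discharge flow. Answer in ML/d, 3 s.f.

Mass balance at complete mixing: C_std·(Q_w + Q_r) = Q_w·C_e + Q_r·C_b.
Rearranging, Q_w = Q_r·(C_std − C_b)/(C_e − C_std) = 8.04·(0.332 − 0.122) / (9.02 − 0.332) = 0.1943 m³/s.
= 16.79 ML/d.

16.8 ML/d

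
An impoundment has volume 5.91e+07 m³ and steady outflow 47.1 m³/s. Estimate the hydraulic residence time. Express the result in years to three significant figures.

0.0398 yr

Q = 47.1 m³/s × 3.156e+07 s/yr = 1.486e+09 m³/yr.
Hydraulic residence time τ = V/Q = 5.91e+07/1.486e+09 = 0.03976 yr.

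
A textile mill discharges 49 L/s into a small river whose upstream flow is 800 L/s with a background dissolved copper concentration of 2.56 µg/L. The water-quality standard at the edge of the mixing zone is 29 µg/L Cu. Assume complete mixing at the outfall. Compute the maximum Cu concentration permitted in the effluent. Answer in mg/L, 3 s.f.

49 L/s = 0.049 m³/s.
800 L/s = 0.8 m³/s.
2.56 µg/L = 0.00256 mg/L.
29 µg/L = 0.029 mg/L.
Mass balance: 0.029·0.849 = 0.049·Cₑ + 0.8·0.00256.
Cₑ = (0.02462 − 0.002048) / 0.049 = 0.4607 mg/L.

0.461 mg/L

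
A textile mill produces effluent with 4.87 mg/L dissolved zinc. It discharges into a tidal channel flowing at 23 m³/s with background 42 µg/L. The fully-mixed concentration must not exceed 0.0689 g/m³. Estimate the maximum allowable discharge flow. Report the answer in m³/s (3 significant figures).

0.129 m³/s

42 µg/L = 0.042 mg/L.
Mass balance at complete mixing: C_std·(Q_w + Q_r) = Q_w·C_e + Q_r·C_b.
Rearranging, Q_w = Q_r·(C_std − C_b)/(C_e − C_std) = 23·(0.0689 − 0.042) / (4.87 − 0.0689) = 0.1289 m³/s.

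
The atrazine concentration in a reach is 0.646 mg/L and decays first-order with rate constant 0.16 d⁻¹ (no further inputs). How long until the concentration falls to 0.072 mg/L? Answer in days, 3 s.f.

t = ln(C₀/C)/k = ln(0.646/0.072)/0.16 = 2.194/0.16 = 13.71 d.

13.7 d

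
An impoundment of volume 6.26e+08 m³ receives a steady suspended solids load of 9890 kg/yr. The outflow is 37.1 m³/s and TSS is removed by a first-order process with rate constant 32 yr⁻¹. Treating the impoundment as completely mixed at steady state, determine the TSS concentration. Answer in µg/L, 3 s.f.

Outflow Q = 37.1 m³/s × 3.156e+07 s/yr = 1.171e+09 m³/yr.
Steady-state CSTR mass balance: W = Q·C + k·V·C, so C = W/(Q + kV).
Q + kV = 1.171e+09 + 32·6.26e+08 = 2.12e+10 m³/yr.
C = 9890/2.12e+10 = 4.664e-07 kg/m³ = 0.0004664 mg/L = 0.4664 µg/L.

0.466 µg/L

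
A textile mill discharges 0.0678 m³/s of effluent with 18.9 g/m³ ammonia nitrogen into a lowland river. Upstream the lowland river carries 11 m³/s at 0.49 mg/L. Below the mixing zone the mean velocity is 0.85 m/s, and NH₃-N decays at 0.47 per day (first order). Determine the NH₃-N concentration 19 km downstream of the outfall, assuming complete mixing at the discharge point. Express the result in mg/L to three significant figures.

0.534 mg/L

After complete mixing, C₀ = (0.0678·18.9 + 11·0.49) / 11.07 = 0.6028 mg/L.
Travel time t = 1.9e+04 m / 0.85 m/s = 2.235e+04 s = 0.2587 d.
C = 0.6028·exp(−0.47·0.2587) = 0.6028·0.8855 = 0.5338 mg/L.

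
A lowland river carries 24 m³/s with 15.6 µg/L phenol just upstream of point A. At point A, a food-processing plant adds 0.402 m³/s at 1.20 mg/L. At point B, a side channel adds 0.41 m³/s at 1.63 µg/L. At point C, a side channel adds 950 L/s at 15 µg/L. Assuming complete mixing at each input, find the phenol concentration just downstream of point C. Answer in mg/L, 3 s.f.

0.0338 mg/L

15.6 µg/L = 0.0156 mg/L.
After input A: C = (24·0.0156 + 0.402·1.2) / 24.4 = 0.03511 mg/L.
1.63 µg/L = 0.00163 mg/L.
After input B: C = (24.4·0.03511 + 0.41·0.00163) / 24.81 = 0.03456 mg/L.
950 L/s = 0.95 m³/s.
15 µg/L = 0.015 mg/L.
After input C: C = (24.81·0.03456 + 0.95·0.015) / 25.76 = 0.03384 mg/L.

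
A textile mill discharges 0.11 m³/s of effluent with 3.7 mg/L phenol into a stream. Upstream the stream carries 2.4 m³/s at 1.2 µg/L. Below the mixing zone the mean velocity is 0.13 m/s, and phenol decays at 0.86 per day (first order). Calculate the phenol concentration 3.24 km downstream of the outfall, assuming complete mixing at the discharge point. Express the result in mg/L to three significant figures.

1.2 µg/L = 0.0012 mg/L.
After complete mixing, C₀ = (0.11·3.7 + 2.4·0.0012) / 2.51 = 0.1633 mg/L.
Travel time t = 3240 m / 0.13 m/s = 2.492e+04 s = 0.2885 d.
C = 0.1633·exp(−0.86·0.2885) = 0.1633·0.7803 = 0.1274 mg/L.

0.127 mg/L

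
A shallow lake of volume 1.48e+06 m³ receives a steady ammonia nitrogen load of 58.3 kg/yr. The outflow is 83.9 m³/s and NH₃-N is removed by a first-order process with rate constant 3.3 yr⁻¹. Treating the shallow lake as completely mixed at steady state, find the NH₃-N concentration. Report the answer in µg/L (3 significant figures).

0.0220 µg/L

Outflow Q = 83.9 m³/s × 3.156e+07 s/yr = 2.648e+09 m³/yr.
Steady-state CSTR mass balance: W = Q·C + k·V·C, so C = W/(Q + kV).
Q + kV = 2.648e+09 + 3.3·1.48e+06 = 2.653e+09 m³/yr.
C = 58.3/2.653e+09 = 2.198e-08 kg/m³ = 2.198e-05 mg/L = 0.02198 µg/L.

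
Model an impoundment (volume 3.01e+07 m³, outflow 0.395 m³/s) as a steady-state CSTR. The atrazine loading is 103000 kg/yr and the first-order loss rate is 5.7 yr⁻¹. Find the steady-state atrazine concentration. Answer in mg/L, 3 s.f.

0.560 mg/L

Outflow Q = 0.395 m³/s × 3.156e+07 s/yr = 1.247e+07 m³/yr.
Steady-state CSTR mass balance: W = Q·C + k·V·C, so C = W/(Q + kV).
Q + kV = 1.247e+07 + 5.7·3.01e+07 = 1.84e+08 m³/yr.
C = 103000/1.84e+08 = 0.0005597 kg/m³ = 0.5597 mg/L.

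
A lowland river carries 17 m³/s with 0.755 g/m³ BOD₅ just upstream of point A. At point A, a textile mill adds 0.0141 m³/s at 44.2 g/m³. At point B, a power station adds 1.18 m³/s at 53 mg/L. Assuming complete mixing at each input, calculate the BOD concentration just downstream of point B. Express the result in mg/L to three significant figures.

4.18 mg/L

After input A: C = (17·0.755 + 0.0141·44.2) / 17.01 = 0.791 mg/L.
After input B: C = (17.01·0.791 + 1.18·53) / 18.19 = 4.177 mg/L.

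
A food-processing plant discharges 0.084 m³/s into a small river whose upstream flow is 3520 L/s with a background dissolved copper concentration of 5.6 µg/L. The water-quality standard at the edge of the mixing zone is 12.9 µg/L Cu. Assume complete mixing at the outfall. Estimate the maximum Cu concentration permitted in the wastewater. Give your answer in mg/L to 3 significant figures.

0.319 mg/L

3520 L/s = 3.52 m³/s.
5.6 µg/L = 0.0056 mg/L.
12.9 µg/L = 0.0129 mg/L.
Mass balance: 0.0129·3.604 = 0.084·Cₑ + 3.52·0.0056.
Cₑ = (0.04649 − 0.01971) / 0.084 = 0.3188 mg/L.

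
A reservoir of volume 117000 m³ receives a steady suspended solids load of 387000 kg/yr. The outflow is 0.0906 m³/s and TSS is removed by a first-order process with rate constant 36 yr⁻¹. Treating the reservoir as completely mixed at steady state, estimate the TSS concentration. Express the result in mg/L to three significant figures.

Outflow Q = 0.0906 m³/s × 3.156e+07 s/yr = 2.859e+06 m³/yr.
Steady-state CSTR mass balance: W = Q·C + k·V·C, so C = W/(Q + kV).
Q + kV = 2.859e+06 + 36·117000 = 7.071e+06 m³/yr.
C = 387000/7.071e+06 = 0.05473 kg/m³ = 54.73 mg/L.

54.7 mg/L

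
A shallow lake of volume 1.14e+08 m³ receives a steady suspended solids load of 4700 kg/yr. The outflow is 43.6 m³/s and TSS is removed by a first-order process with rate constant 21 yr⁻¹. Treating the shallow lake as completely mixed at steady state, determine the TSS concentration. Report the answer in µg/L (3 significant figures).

1.25 µg/L

Outflow Q = 43.6 m³/s × 3.156e+07 s/yr = 1.376e+09 m³/yr.
Steady-state CSTR mass balance: W = Q·C + k·V·C, so C = W/(Q + kV).
Q + kV = 1.376e+09 + 21·1.14e+08 = 3.77e+09 m³/yr.
C = 4700/3.77e+09 = 1.247e-06 kg/m³ = 0.001247 mg/L = 1.247 µg/L.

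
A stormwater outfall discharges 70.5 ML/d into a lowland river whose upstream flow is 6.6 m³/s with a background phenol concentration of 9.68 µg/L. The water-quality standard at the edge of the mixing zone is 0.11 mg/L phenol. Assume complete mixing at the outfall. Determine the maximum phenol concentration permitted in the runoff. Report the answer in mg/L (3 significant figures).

0.921 mg/L

70.5 ML/d = 0.816 m³/s.
9.68 µg/L = 0.00968 mg/L.
Mass balance: 0.11·7.416 = 0.816·Cₑ + 6.6·0.00968.
Cₑ = (0.8158 − 0.06389) / 0.816 = 0.9214 mg/L.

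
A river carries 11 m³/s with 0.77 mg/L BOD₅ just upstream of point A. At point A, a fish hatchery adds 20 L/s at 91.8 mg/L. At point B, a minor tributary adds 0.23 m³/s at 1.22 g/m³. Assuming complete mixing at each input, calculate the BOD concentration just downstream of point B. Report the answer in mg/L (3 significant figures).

0.941 mg/L

20 L/s = 0.02 m³/s.
After input A: C = (11·0.77 + 0.02·91.8) / 11.02 = 0.9352 mg/L.
After input B: C = (11.02·0.9352 + 0.23·1.22) / 11.25 = 0.941 mg/L.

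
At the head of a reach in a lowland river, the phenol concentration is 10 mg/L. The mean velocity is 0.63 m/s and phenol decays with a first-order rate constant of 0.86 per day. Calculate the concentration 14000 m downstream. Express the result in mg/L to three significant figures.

Travel time t = 14000 m / 0.63 m/s = 1.4e+04/0.63 = 2.222e+04 s = 0.2572 d.
First-order decay: C = 10·exp(−0.86·0.2572) = 10·0.8016 = 8.016 mg/L.

8.02 mg/L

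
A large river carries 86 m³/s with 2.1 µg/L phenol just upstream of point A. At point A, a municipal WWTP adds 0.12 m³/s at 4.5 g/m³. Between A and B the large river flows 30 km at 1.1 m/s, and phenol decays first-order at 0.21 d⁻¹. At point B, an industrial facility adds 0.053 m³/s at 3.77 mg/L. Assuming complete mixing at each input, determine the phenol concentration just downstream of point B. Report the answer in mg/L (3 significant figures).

2.1 µg/L = 0.0021 mg/L.
After input A: C = (86·0.0021 + 0.12·4.5) / 86.12 = 0.008367 mg/L.
Over the 30 km reach to input B (t = 2.727e+04 s = 0.3157 d), decay gives C = 0.008367·exp(−0.21·0.3157) = 0.007831 mg/L.
After input B: C = (86.12·0.007831 + 0.053·3.77) / 86.17 = 0.01014 mg/L.

0.0101 mg/L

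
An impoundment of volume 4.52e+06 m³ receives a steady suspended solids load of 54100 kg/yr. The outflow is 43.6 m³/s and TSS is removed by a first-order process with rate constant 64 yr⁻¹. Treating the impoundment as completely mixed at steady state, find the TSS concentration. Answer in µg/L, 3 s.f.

32.5 µg/L

Outflow Q = 43.6 m³/s × 3.156e+07 s/yr = 1.376e+09 m³/yr.
Steady-state CSTR mass balance: W = Q·C + k·V·C, so C = W/(Q + kV).
Q + kV = 1.376e+09 + 64·4.52e+06 = 1.665e+09 m³/yr.
C = 54100/1.665e+09 = 3.249e-05 kg/m³ = 0.03249 mg/L = 32.49 µg/L.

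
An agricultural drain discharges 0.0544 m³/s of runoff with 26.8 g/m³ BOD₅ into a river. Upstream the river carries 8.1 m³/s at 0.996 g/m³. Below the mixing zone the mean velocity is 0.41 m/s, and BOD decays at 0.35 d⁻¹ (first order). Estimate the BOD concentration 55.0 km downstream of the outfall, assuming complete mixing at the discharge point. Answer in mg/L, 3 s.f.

0.678 mg/L

After complete mixing, C₀ = (0.0544·26.8 + 8.1·0.996) / 8.154 = 1.168 mg/L.
Travel time t = 5.5e+04 m / 0.41 m/s = 1.341e+05 s = 1.553 d.
C = 1.168·exp(−0.35·1.553) = 1.168·0.5808 = 0.6784 mg/L.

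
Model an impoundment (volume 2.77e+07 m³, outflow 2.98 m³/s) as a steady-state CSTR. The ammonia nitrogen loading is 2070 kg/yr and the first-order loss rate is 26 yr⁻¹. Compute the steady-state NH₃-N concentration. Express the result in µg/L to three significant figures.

2.54 µg/L

Outflow Q = 2.98 m³/s × 3.156e+07 s/yr = 9.404e+07 m³/yr.
Steady-state CSTR mass balance: W = Q·C + k·V·C, so C = W/(Q + kV).
Q + kV = 9.404e+07 + 26·2.77e+07 = 8.142e+08 m³/yr.
C = 2070/8.142e+08 = 2.542e-06 kg/m³ = 0.002542 mg/L = 2.542 µg/L.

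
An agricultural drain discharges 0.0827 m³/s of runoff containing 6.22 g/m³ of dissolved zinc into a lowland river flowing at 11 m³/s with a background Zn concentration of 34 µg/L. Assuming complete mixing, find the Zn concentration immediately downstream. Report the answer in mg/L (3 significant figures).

0.0802 mg/L

34 µg/L = 0.034 mg/L.
Conservation of mass across the mixing zone: C = (0.0827·6.22 + 11·0.034) / (0.0827 + 11) = 0.8884/11.08 = 0.08016 mg/L.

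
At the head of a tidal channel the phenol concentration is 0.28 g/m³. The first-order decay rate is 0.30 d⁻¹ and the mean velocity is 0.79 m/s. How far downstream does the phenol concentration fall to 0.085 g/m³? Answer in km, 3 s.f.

From C = C₀·e^(−kt), t = ln(C₀/C)/k = ln(0.28/0.085)/0.30 = 1.192/0.30 = 3.974 d.
Distance = v·t = 0.79 m/s × 3.433e+05 s = 2.712e+05 m = 271.2 km.

271 km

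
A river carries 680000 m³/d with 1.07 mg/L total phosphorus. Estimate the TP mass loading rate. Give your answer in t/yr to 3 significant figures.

680000 m³/d = 7.87 m³/s.
Mass flux = Q·C = 7.87 m³/s × 1.07 g/m³ = 8.421 g/s.
= 8.421 g/s × 31.56 = 265.8 t/yr.

266 t/yr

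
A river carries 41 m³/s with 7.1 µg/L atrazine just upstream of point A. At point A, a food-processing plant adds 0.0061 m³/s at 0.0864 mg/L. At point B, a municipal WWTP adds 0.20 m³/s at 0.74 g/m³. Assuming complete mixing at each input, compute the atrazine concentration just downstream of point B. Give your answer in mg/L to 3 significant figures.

0.0107 mg/L

7.1 µg/L = 0.0071 mg/L.
After input A: C = (41·0.0071 + 0.0061·0.0864) / 41.01 = 0.007112 mg/L.
After input B: C = (41.01·0.007112 + 0.2·0.74) / 41.21 = 0.01067 mg/L.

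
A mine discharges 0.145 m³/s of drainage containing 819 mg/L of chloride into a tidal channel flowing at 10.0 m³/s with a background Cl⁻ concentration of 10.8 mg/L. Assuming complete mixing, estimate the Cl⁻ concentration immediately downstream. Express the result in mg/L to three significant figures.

22.4 mg/L

By mass balance at complete mixing, C = (0.145·819 + 10·10.8) / (0.145 + 10) = 226.8/10.14 = 22.35 mg/L.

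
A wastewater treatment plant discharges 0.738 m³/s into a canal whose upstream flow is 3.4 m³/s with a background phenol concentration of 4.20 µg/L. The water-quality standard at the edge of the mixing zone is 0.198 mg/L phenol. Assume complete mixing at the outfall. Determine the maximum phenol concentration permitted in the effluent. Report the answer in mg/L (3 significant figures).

1.09 mg/L

4.20 µg/L = 0.0042 mg/L.
Mass balance: 0.198·4.138 = 0.738·Cₑ + 3.4·0.0042.
Cₑ = (0.8193 − 0.01428) / 0.738 = 1.091 mg/L.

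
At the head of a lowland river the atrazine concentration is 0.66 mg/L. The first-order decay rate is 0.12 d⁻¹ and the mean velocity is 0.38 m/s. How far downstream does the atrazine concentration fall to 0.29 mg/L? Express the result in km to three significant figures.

From C = C₀·e^(−kt), t = ln(C₀/C)/k = ln(0.66/0.29)/0.12 = 0.8224/0.12 = 6.853 d.
Distance = v·t = 0.38 m/s × 5.921e+05 s = 2.25e+05 m = 225 km.

225 km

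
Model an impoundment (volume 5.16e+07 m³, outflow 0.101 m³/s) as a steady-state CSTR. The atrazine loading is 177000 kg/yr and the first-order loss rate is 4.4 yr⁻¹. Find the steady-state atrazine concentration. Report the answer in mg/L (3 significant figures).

0.769 mg/L

Outflow Q = 0.101 m³/s × 3.156e+07 s/yr = 3.187e+06 m³/yr.
Steady-state CSTR mass balance: W = Q·C + k·V·C, so C = W/(Q + kV).
Q + kV = 3.187e+06 + 4.4·5.16e+07 = 2.302e+08 m³/yr.
C = 177000/2.302e+08 = 0.0007688 kg/m³ = 0.7688 mg/L.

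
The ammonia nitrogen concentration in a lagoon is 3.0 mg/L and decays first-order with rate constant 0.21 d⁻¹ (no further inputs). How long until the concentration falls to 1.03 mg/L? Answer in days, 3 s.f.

5.09 d

t = ln(C₀/C)/k = ln(3.0/1.03)/0.21 = 1.069/0.21 = 5.091 d.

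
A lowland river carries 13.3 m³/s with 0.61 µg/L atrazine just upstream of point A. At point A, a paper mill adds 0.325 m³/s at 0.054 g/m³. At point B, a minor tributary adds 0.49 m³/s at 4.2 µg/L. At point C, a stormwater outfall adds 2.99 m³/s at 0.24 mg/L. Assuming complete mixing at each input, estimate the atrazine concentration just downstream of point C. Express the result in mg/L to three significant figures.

0.0436 mg/L

0.61 µg/L = 0.00061 mg/L.
After input A: C = (13.3·0.00061 + 0.325·0.054) / 13.62 = 0.001884 mg/L.
4.2 µg/L = 0.0042 mg/L.
After input B: C = (13.62·0.001884 + 0.49·0.0042) / 14.12 = 0.001964 mg/L.
After input C: C = (14.12·0.001964 + 2.99·0.24) / 17.11 = 0.04357 mg/L.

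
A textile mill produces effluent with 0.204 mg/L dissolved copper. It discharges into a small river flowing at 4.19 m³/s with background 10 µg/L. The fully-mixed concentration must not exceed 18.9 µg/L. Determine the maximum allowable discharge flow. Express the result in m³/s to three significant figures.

0.201 m³/s

10 µg/L = 0.01 mg/L.
18.9 µg/L = 0.0189 mg/L.
Mass balance at complete mixing: C_std·(Q_w + Q_r) = Q_w·C_e + Q_r·C_b.
Rearranging, Q_w = Q_r·(C_std − C_b)/(C_e − C_std) = 4.19·(0.0189 − 0.01) / (0.204 − 0.0189) = 0.2015 m³/s.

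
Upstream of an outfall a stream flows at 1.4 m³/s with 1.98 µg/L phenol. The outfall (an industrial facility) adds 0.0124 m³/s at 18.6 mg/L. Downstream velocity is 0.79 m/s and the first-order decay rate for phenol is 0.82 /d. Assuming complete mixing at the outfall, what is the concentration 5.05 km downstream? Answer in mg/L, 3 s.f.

1.98 µg/L = 0.00198 mg/L.
After complete mixing, C₀ = (0.0124·18.6 + 1.4·0.00198) / 1.412 = 0.1653 mg/L.
Travel time t = 5050 m / 0.79 m/s = 6392 s = 0.07399 d.
C = 0.1653·exp(−0.82·0.07399) = 0.1653·0.9411 = 0.1555 mg/L.

0.156 mg/L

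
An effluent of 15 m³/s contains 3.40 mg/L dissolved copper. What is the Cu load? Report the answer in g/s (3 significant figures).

51.0 g/s

Mass flux = Q·C = 15 m³/s × 3.4 g/m³ = 51 g/s.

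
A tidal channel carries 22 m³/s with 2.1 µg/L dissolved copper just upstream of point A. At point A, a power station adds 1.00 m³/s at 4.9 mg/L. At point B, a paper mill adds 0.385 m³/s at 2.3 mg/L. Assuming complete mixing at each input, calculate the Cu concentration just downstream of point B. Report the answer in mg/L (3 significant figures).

0.249 mg/L

2.1 µg/L = 0.0021 mg/L.
After input A: C = (22·0.0021 + 1·4.9) / 23 = 0.2151 mg/L.
After input B: C = (23·0.2151 + 0.385·2.3) / 23.39 = 0.2494 mg/L.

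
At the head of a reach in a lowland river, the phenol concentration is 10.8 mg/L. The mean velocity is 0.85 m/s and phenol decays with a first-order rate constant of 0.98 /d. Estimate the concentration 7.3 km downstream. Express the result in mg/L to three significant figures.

Travel time t = 7.3 km / 0.85 m/s = 7300/0.85 = 8588 s = 0.0994 d.
First-order decay: C = 10.8·exp(−0.98·0.0994) = 10.8·0.9072 = 9.798 mg/L.

9.80 mg/L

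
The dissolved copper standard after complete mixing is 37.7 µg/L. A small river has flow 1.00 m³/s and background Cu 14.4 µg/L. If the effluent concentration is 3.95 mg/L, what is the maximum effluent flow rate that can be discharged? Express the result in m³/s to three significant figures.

14.4 µg/L = 0.0144 mg/L.
37.7 µg/L = 0.0377 mg/L.
Mass balance at complete mixing: C_std·(Q_w + Q_r) = Q_w·C_e + Q_r·C_b.
Rearranging, Q_w = Q_r·(C_std − C_b)/(C_e − C_std) = 1.00·(0.0377 − 0.0144) / (3.95 − 0.0377) = 0.005956 m³/s.

0.00596 m³/s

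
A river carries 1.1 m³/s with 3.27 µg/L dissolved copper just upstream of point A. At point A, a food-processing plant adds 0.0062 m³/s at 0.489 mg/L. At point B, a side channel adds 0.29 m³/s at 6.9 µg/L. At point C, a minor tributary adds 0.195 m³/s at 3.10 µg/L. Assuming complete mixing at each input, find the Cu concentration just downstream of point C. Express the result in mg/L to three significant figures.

3.27 µg/L = 0.00327 mg/L.
After input A: C = (1.1·0.00327 + 0.0062·0.489) / 1.106 = 0.005992 mg/L.
6.9 µg/L = 0.0069 mg/L.
After input B: C = (1.106·0.005992 + 0.29·0.0069) / 1.396 = 0.006181 mg/L.
3.10 µg/L = 0.0031 mg/L.
After input C: C = (1.396·0.006181 + 0.195·0.0031) / 1.591 = 0.005803 mg/L.

0.00580 mg/L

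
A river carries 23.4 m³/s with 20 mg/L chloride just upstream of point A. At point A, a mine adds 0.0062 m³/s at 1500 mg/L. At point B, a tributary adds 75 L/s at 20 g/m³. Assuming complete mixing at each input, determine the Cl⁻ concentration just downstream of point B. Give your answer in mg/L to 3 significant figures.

After input A: C = (23.4·20 + 0.0062·1500) / 23.41 = 20.39 mg/L.
75 L/s = 0.075 m³/s.
After input B: C = (23.41·20.39 + 0.075·20) / 23.48 = 20.39 mg/L.

20.4 mg/L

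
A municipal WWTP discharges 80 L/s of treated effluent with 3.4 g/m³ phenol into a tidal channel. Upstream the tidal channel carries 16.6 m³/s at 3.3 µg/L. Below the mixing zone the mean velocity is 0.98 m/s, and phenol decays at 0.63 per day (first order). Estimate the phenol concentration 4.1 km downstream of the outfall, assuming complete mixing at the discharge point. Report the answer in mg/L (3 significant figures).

80 L/s = 0.08 m³/s.
3.3 µg/L = 0.0033 mg/L.
After complete mixing, C₀ = (0.08·3.4 + 16.6·0.0033) / 16.68 = 0.01959 mg/L.
Travel time t = 4100 m / 0.98 m/s = 4184 s = 0.04842 d.
C = 0.01959·exp(−0.63·0.04842) = 0.01959·0.97 = 0.019 mg/L.

0.0190 mg/L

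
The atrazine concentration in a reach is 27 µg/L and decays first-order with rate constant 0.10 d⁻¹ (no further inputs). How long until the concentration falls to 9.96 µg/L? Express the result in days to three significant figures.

9.97 d

t = ln(C₀/C)/k = ln(27/9.96)/0.10 = 0.9973/0.10 = 9.973 d.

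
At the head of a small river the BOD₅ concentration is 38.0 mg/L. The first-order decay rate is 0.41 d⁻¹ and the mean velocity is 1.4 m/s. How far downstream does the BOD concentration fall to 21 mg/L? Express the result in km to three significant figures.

From C = C₀·e^(−kt), t = ln(C₀/C)/k = ln(38.0/21)/0.41 = 0.5931/0.41 = 1.446 d.
Distance = v·t = 1.4 m/s × 1.25e+05 s = 1.75e+05 m = 175 km.

175 km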